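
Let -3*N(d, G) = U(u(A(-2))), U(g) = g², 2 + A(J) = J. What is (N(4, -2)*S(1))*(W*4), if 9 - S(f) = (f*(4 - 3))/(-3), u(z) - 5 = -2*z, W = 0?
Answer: 0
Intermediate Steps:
A(J) = -2 + J
u(z) = 5 - 2*z
S(f) = 9 + f/3 (S(f) = 9 - f*(4 - 3)/(-3) = 9 - f*1*(-1)/3 = 9 - f*(-1)/3 = 9 - (-1)*f/3 = 9 + f/3)
N(d, G) = -169/3 (N(d, G) = -(5 - 2*(-2 - 2))²/3 = -(5 - 2*(-4))²/3 = -(5 + 8)²/3 = -⅓*13² = -⅓*169 = -169/3)
(N(4, -2)*S(1))*(W*4) = (-169*(9 + (⅓)*1)/3)*(0*4) = -169*(9 + ⅓)/3*0 = -169/3*28/3*0 = -4732/9*0 = 0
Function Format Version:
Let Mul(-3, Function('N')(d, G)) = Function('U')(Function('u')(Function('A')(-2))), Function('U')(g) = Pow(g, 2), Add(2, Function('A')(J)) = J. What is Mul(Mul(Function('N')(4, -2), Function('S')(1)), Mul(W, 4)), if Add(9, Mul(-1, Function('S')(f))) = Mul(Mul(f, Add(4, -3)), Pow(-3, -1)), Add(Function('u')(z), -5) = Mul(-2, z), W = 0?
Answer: 0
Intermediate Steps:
Function('A')(J) = Add(-2, J)
Function('u')(z) = Add(5, Mul(-2, z))
Function('S')(f) = Add(9, Mul(Rational(1, 3), f)) (Function('S')(f) = Add(9, Mul(-1, Mul(Mul(f, Add(4, -3)), Pow(-3, -1)))) = Add(9, Mul(-1, Mul(Mul(f, 1), Rational(-1, 3)))) = Add(9, Mul(-1, Mul(f, Rational(-1, 3)))) = Add(9, Mul(-1, Mul(Rational(-1, 3), f))) = Add(9, Mul(Rational(1, 3), f)))
Function('N')(d, G) = Rational(-169, 3) (Function('N')(d, G) = Mul(Rational(-1, 3), Pow(Add(5, Mul(-2, Add(-2, -2))), 2)) = Mul(Rational(-1, 3), Pow(Add(5, Mul(-2, -4)), 2)) = Mul(Rational(-1, 3), Pow(Add(5, 8), 2)) = Mul(Rational(-1, 3), Pow(13, 2)) = Mul(Rational(-1, 3), 169) = Rational(-169, 3))
Mul(Mul(Function('N')(4, -2), Function('S')(1)), Mul(W, 4)) = Mul(Mul(Rational(-169, 3), Add(9, Mul(Rational(1, 3), 1))), Mul(0, 4)) = Mul(Mul(Rational(-169, 3), Add(9, Rational(1, 3))), 0) = Mul(Mul(Rational(-169, 3), Rational(28, 3)), 0) = Mul(Rational(-4732, 9), 0) = 0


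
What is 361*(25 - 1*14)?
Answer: 3971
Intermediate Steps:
361*(25 - 1*14) = 361*(25 - 14) = 361*11 = 3971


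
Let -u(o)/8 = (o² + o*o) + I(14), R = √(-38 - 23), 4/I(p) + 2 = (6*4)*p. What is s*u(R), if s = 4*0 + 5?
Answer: 814880/167 ≈ 4879.5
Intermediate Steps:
I(p) = 4/(-2 + 24*p) (I(p) = 4/(-2 + (6*4)*p) = 4/(-2 + 24*p))
R = I*√61 (R = √(-61) = I*√61 ≈ 7.8102*I)
s = 5 (s = 0 + 5 = 5)
u(o) = -16/167 - 16*o² (u(o) = -8*((o² + o*o) + 2/(-1 + 12*14)) = -8*((o² + o²) + 2/(-1 + 168)) = -8*(2*o² + 2/167) = -8*(2/167 + 2*o²) = -16/167 - 16*o²)
s*u(R) = 5*(-16/167 - 16*(I*√61)²) = 5*(-16/167 - 16*(-61)) = 5*(-16/167 + 976) = 5*(162976/167) = 814880/167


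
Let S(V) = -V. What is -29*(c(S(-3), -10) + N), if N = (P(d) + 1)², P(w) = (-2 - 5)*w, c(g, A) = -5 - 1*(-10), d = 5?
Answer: -33669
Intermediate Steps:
c(g, A) = 5 (c(g, A) = -5 + 10 = 5)
P(w) = -7*w
N = 1156 (N = (-7*5 + 1)² = (-35 + 1)² = (-34)² = 1156)
-29*(c(S(-3), -10) + N) = -29*(5 + 1156) = -29*1161 = -33669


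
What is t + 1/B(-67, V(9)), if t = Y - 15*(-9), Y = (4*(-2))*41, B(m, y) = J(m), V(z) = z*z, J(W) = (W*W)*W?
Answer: -58047260/300763 ≈ -193.00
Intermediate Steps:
J(W) = W**3 (J(W) = W**2*W = W**3)
V(z) = z**2
B(m, y) = m**3
Y = -328 (Y = -8*41 = -328)
t = -193 (t = -328 - 15*(-9) = -328 + 135 = -193)
t + 1/B(-67, V(9)) = -193 + 1/((-67)**3) = -193 + 1/(-300763) = -193 - 1/300763 = -58047260/300763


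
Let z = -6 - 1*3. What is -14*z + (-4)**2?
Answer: 142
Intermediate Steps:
z = -9 (z = -6 - 3 = -9)
-14*z + (-4)**2 = -14*(-9) + (-4)**2 = 126 + 16 = 142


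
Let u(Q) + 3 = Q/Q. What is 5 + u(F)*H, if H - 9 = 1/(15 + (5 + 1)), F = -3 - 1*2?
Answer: -275/21 ≈ -13.095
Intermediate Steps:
F = -5 (F = -3 - 2 = -5)
u(Q) = -2 (u(Q) = -3 + Q/Q = -3 + 1 = -2)
H = 190/21 (H = 9 + 1/(15 + (5 + 1)) = 9 + 1/(15 + 6) = 9 + 1/21 = 190/21 ≈ 9.0476)
5 + u(F)*H = 5 - 2*190/21 = 5 - 380/21 = -275/21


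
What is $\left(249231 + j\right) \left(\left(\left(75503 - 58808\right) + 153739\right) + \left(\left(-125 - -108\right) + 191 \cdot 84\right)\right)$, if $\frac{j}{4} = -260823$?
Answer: $-148061408121$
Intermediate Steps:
$j = -1043292$ ($j = 4 \left(-260823\right) = -1043292$)
$\left(249231 + j\right) \left(\left(\left(75503 - 58808\right) + 153739\right) + \left(\left(-125 - -108\right) + 191 \cdot 84\right)\right) = \left(249231 - 1043292\right) \left(\left(\left(75503 - 58808\right) + 153739\right) + \left(\left(-125 - -108\right) + 191 \cdot 84\right)\right) = - 794061 \left(\left(16695 + 153739\right) + \left(\left(-125 + 108\right) + 16044\right)\right) = - 794061 \left(170434 + \left(-17 + 16044\right)\right) = - 794061 \left(170434 + 16027\right) = \left(-794061\right) 186461 = -148061408121$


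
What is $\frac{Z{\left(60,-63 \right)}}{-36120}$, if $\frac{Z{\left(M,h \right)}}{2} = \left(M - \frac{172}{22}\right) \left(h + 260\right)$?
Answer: $- \frac{8077}{14190} \approx -0.5692$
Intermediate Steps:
$Z{\left(M,h \right)} = 2 \left(260 + h\right) \left(- \frac{86}{11} + M\right)$ ($Z{\left(M,h \right)} = 2 \left(M - \frac{172}{22}\right) \left(h + 260\right) = 2 \left(M - \frac{86}{11}\right) \left(260 + h\right) = 2 \left(- \frac{86}{11} + M\right) \left(260 + h\right) = 2 \left(260 + h\right) \left(- \frac{86}{11} + M\right)$)
$\frac{Z{\left(60,-63 \right)}}{-36120} = \frac{- \frac{44720}{11} + 520 \cdot 60 - - \frac{10836}{11} + 2 \cdot 60 \left(-63\right)}{-36120} = \left(- \frac{44720}{11} + 31200 + \frac{10836}{11} - 7560\right) \left(- \frac{1}{36120}\right) = \frac{226156}{11} \left(- \frac{1}{36120}\right) = - \frac{8077}{14190}$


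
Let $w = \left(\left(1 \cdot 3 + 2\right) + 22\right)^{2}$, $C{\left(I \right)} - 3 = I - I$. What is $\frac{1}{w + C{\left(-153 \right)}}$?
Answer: $\frac{1}{732} \approx 0.0013661$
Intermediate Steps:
$C{\left(I \right)} = 3$ ($C{\left(I \right)} = 3 + \left(I - I\right) = 3 + 0 = 3$)
$w = 729$ ($w = \left(\left(3 + 2\right) + 22\right)^{2} = \left(5 + 22\right)^{2} = 27^{2} = 729$)
$\frac{1}{w + C{\left(-153 \right)}} = \frac{1}{729 + 3} = \frac{1}{732}$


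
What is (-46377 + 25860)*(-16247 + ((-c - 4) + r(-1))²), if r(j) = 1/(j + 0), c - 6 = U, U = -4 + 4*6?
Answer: 313622862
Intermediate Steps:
U = 20 (U = -4 + 24 = 20)
c = 26 (c = 6 + 20 = 26)
r(j) = 1/j
(-46377 + 25860)*(-16247 + ((-c - 4) + r(-1))²) = (-46377 + 25860)*(-16247 + ((-1*26 - 4) + 1/(-1))²) = -20517*(-16247 + ((-26 - 4) - 1)²) = -20517*(-16247 + (-30 - 1)²) = -20517*(-16247 + (-31)²) = -20517*(-16247 + 961) = -20517*(-15286) = 313622862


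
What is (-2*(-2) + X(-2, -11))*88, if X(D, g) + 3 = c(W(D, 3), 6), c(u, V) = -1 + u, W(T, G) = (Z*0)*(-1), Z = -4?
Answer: 0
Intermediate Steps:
W(T, G) = 0 (W(T, G) = -4*0*(-1) = 0*(-1) = 0)
X(D, g) = -4 (X(D, g) = -3 + (-1 + 0) = -3 - 1 = -4)
(-2*(-2) + X(-2, -11))*88 = (-2*(-2) - 4)*88 = (4 - 4)*88 = 0*88 = 0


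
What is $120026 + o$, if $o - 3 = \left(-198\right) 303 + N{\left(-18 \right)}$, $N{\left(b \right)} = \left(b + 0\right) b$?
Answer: $60359$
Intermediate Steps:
$N{\left(b \right)} = b^{2}$ ($N{\left(b \right)} = b b = b^{2}$)
$o = -59667$ ($o = 3 + \left(\left(-198\right) 303 + \left(-18\right)^{2}\right) = 3 + \left(-59994 + 324\right) = 3 - 59670 = -59667$)
$120026 + o = 120026 - 59667 = 60359$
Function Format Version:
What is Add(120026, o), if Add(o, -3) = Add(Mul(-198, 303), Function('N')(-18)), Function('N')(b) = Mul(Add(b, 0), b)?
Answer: 60359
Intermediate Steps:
Function('N')(b) = Pow(b, 2) (Function('N')(b) = Mul(b, b) = Pow(b, 2))
o = -59667 (o = Add(3, Add(Mul(-198, 303), Pow(-18, 2))) = Add(3, Add(-59994, 324)) = Add(3, -59670) = -59667)
Add(120026, o) = Add(120026, -59667) = 60359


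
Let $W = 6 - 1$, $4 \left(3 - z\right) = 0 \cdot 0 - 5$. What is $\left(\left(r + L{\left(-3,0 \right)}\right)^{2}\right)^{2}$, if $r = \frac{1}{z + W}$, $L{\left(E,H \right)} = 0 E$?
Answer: $\frac{256}{1874161} \approx 0.00013659$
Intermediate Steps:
$L{\left(E,H \right)} = 0$
$z = \frac{17}{4}$ ($z = 3 - \frac{0 \cdot 0 - 5}{4} = 3 - \frac{0 - 5}{4} = 3 - - \frac{5}{4} = 3 + \frac{5}{4} = \frac{17}{4} \approx 4.25$)
$W = 5$
$r = \frac{4}{37}$ ($r = \frac{1}{\frac{17}{4} + 5} = \frac{1}{\frac{37}{4}} = \frac{4}{37} \approx 0.10811$)
$\left(\left(r + L{\left(-3,0 \right)}\right)^{2}\right)^{2} = \left(\left(\frac{4}{37} + 0\right)^{2}\right)^{2} = \left(\left(\frac{4}{37}\right)^{2}\right)^{2} = \left(\frac{16}{1369}\right)^{2} = \frac{256}{1874161}$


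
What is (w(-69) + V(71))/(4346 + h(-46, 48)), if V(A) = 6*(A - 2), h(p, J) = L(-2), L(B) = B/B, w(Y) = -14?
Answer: 400/4347 ≈ 0.092018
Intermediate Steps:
L(B) = 1
h(p, J) = 1
V(A) = -12 + 6*A (V(A) = 6*(-2 + A) = -12 + 6*A)
(w(-69) + V(71))/(4346 + h(-46, 48)) = (-14 + (-12 + 6*71))/(4346 + 1) = (-14 + (-12 + 426))/4347 = (-14 + 414)*(1/4347) = 400*(1/4347) = 400/4347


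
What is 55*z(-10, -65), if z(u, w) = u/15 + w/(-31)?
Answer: 7315/93 ≈ 78.656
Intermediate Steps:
z(u, w) = -w/31 + u/15 (z(u, w) = u*(1/15) + w*(-1/31) = u/15 - w/31 = -w/31 + u/15)
55*z(-10, -65) = 55*(-1/31*(-65) + (1/15)*(-10)) = 55*(65/31 - ⅔) = 55*(133/93) = 7315/93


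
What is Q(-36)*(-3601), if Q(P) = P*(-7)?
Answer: -907452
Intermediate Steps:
Q(P) = -7*P
Q(-36)*(-3601) = -7*(-36)*(-3601) = 252*(-3601) = -907452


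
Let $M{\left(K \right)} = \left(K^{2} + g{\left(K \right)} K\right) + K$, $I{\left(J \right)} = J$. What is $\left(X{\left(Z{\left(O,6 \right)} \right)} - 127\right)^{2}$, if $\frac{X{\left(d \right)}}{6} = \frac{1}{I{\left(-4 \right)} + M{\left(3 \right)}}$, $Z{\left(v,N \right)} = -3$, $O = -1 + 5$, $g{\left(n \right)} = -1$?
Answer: $\frac{395641}{25} \approx 15826.0$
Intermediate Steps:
$M{\left(K \right)} = K^{2}$ ($M{\left(K \right)} = \left(K^{2} - K\right) + K = K^{2}$)
$O = 4$
$X{\left(d \right)} = \frac{6}{5}$ ($X{\left(d \right)} = \frac{6}{-4 + 3^{2}} = \frac{6}{-4 + 9} = \frac{6}{5}$)
$\left(X{\left(Z{\left(O,6 \right)} \right)} - 127\right)^{2} = \left(\frac{6}{5} - 127\right)^{2} = \left(- \frac{629}{5}\right)^{2} = \frac{395641}{25}$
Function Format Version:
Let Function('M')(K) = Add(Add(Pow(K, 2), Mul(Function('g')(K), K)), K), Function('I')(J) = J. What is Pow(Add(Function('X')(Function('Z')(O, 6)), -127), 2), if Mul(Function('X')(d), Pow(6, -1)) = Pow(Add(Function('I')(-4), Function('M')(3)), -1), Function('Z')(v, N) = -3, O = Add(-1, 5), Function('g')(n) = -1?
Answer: Rational(395641, 25) ≈ 15826.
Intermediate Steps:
Function('M')(K) = Pow(K, 2) (Function('M')(K) = Add(Add(Pow(K, 2), Mul(-1, K)), K) = Pow(K, 2))
O = 4
Function('X')(d) = Rational(6, 5) (Function('X')(d) = Mul(6, Pow(Add(-4, Pow(3, 2)), -1)) = Mul(6, Pow(Add(-4, 9), -1)) = Mul(6, Pow(5, -1)) = Mul(6, Rational(1, 5)) = Rational(6, 5))
Pow(Add(Function('X')(Function('Z')(O, 6)), -127), 2) = Pow(Add(Rational(6, 5), -127), 2) = Pow(Rational(-629, 5), 2) = Rational(395641, 25)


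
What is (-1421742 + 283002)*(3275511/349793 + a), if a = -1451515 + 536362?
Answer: 364523015456869320/349793 ≈ 1.0421e+12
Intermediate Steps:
a = -915153
(-1421742 + 283002)*(3275511/349793 + a) = (-1421742 + 283002)*(3275511/349793 - 915153) = -1138740*(3275511*(1/349793) - 915153) = -1138740*(3275511/349793 - 915153) = -1138740*(-320110837818/349793) = 364523015456869320/349793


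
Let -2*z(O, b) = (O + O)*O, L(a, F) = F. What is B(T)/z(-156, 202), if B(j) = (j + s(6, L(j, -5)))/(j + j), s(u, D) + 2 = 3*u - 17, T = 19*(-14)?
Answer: -89/4315584 ≈ -2.0623e-5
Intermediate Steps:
T = -266
s(u, D) = -19 + 3*u (s(u, D) = -2 + (3*u - 17) = -2 + (-17 + 3*u) = -19 + 3*u)
z(O, b) = -O² (z(O, b) = -(O + O)*O/2 = -2*O*O/2 = -O²)
B(j) = (-1 + j)/(2*j) (B(j) = (j + (-19 + 3*6))/(j + j) = (j + (-19 + 18))/((2*j)) = (j - 1)*(1/(2*j)) = (-1 + j)*(1/(2*j)) = (-1 + j)/(2*j))
B(T)/z(-156, 202) = ((½)*(-1 - 266)/(-266))/((-1*(-156)²)) = ((½)*(-1/266)*(-267))/((-1*24336)) = (267/532)/(-24336) = (267/532)*(-1/24336) = -89/4315584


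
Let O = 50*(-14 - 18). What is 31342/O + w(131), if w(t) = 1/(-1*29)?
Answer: -455259/23200 ≈ -19.623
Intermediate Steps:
w(t) = -1/29 (w(t) = 1/(-29) = -1/29)
O = -1600 (O = 50*(-32) = -1600)
31342/O + w(131) = 31342/(-1600) - 1/29 = 31342*(-1/1600) - 1/29 = -15671/800 - 1/29 = -455259/23200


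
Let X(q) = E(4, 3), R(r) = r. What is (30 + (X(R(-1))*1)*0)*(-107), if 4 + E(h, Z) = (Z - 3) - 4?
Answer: -3210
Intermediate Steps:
E(h, Z) = -11 + Z (E(h, Z) = -4 + ((Z - 3) - 4) = -4 + ((-3 + Z) - 4) = -4 + (-7 + Z) = -11 + Z)
X(q) = -8 (X(q) = -11 + 3 = -8)
(30 + (X(R(-1))*1)*0)*(-107) = (30 - 8*1*0)*(-107) = (30 - 8*0)*(-107) = (30 + 0)*(-107) = 30*(-107) = -3210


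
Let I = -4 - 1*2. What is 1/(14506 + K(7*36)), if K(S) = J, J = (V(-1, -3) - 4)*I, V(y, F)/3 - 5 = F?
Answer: 1/14494 ≈ 6.8994e-5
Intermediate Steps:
I = -6 (I = -4 - 2 = -6)
V(y, F) = 15 + 3*F
J = -12 (J = ((15 + 3*(-3)) - 4)*(-6) = ((15 - 9) - 4)*(-6) = (6 - 4)*(-6) = 2*(-6) = -12)
K(S) = -12
1/(14506 + K(7*36)) = 1/(14506 - 12) = 1/14494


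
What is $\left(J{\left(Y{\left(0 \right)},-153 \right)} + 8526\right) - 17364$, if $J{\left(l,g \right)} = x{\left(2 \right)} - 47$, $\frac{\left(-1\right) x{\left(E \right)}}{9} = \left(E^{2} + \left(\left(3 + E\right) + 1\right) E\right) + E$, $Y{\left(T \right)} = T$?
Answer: $-9047$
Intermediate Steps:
$x{\left(E \right)} = - 9 E - 9 E^{2} - 9 E \left(4 + E\right)$ ($x{\left(E \right)} = - 9 \left(\left(E^{2} + \left(\left(3 + E\right) + 1\right) E\right) + E\right) = - 9 \left(\left(E^{2} + \left(4 + E\right) E\right) + E\right) = - 9 \left(\left(E^{2} + E \left(4 + E\right)\right) + E\right) = - 9 \left(E + E^{2} + E \left(4 + E\right)\right) = - 9 E - 9 E^{2} - 9 E \left(4 + E\right)$)
$J{\left(l,g \right)} = -209$ ($J{\left(l,g \right)} = \left(-9\right) 2 \left(5 + 2 \cdot 2\right) - 47 = \left(-9\right) 2 \left(5 + 4\right) - 47 = \left(-9\right) 2 \cdot 9 - 47 = -162 - 47 = -209$)
$\left(J{\left(Y{\left(0 \right)},-153 \right)} + 8526\right) - 17364 = \left(-209 + 8526\right) - 17364 = 8317 - 17364 = -9047$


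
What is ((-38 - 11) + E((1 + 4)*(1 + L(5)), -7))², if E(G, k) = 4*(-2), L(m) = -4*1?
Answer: 3249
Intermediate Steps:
L(m) = -4
E(G, k) = -8
((-38 - 11) + E((1 + 4)*(1 + L(5)), -7))² = ((-38 - 11) - 8)² = (-49 - 8)² = (-57)² = 3249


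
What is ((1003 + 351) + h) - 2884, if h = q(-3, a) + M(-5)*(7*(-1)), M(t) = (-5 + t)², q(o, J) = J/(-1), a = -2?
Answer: -2228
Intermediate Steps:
q(o, J) = -J (q(o, J) = J*(-1) = -J)
h = -698 (h = -1*(-2) + (-5 - 5)²*(7*(-1)) = 2 + (-10)²*(-7) = 2 + 100*(-7) = 2 - 700 = -698)
((1003 + 351) + h) - 2884 = ((1003 + 351) - 698) - 2884 = (1354 - 698) - 2884 = 656 - 2884 = -2228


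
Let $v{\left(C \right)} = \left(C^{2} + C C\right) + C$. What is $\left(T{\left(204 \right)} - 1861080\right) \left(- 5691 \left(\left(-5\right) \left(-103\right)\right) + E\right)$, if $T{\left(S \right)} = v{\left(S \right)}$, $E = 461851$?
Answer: $4389027923016$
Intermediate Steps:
$v{\left(C \right)} = C + 2 C^{2}$ ($v{\left(C \right)} = \left(C^{2} + C^{2}\right) + C = 2 C^{2} + C = C + 2 C^{2}$)
$T{\left(S \right)} = S \left(1 + 2 S\right)$
$\left(T{\left(204 \right)} - 1861080\right) \left(- 5691 \left(\left(-5\right) \left(-103\right)\right) + E\right) = \left(204 \left(1 + 2 \cdot 204\right) - 1861080\right) \left(- 5691 \left(\left(-5\right) \left(-103\right)\right) + 461851\right) = \left(204 \left(1 + 408\right) - 1861080\right) \left(\left(-5691\right) 515 + 461851\right) = \left(204 \cdot 409 - 1861080\right) \left(-2930865 + 461851\right) = \left(83436 - 1861080\right) \left(-2469014\right) = \left(-1777644\right) \left(-2469014\right) = 4389027923016$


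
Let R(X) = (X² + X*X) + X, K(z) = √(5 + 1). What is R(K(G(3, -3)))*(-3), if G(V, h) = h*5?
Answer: -36 - 3*√6 ≈ -43.348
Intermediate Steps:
G(V, h) = 5*h
K(z) = √6
R(X) = X + 2*X² (R(X) = (X² + X²) + X = 2*X² + X = X + 2*X²)
R(K(G(3, -3)))*(-3) = (√6*(1 + 2*√6))*(-3) = -3*√6*(1 + 2*√6)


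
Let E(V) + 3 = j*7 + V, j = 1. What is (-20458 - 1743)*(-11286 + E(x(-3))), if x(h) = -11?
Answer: 250715893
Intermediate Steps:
E(V) = 4 + V (E(V) = -3 + (1*7 + V) = -3 + (7 + V) = 4 + V)
(-20458 - 1743)*(-11286 + E(x(-3))) = (-20458 - 1743)*(-11286 + (4 - 11)) = -22201*(-11286 - 7) = -22201*(-11293) = 250715893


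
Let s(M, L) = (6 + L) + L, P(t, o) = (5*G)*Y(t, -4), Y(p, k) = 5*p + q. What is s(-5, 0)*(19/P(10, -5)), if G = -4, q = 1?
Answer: -19/170 ≈ -0.11176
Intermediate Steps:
Y(p, k) = 1 + 5*p (Y(p, k) = 5*p + 1 = 1 + 5*p)
P(t, o) = -20 - 100*t (P(t, o) = (5*(-4))*(1 + 5*t) = -20*(1 + 5*t) = -20 - 100*t)
s(M, L) = 6 + 2*L
s(-5, 0)*(19/P(10, -5)) = (6 + 2*0)*(19/(-20 - 100*10)) = (6 + 0)*(19/(-20 - 1000)) = 6*(19/(-1020)) = 6*(19*(-1/1020)) = 6*(-19/1020) = -19/170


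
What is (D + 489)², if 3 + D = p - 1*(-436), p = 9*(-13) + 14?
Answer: 670761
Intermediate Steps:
p = -103 (p = -117 + 14 = -103)
D = 330 (D = -3 + (-103 - 1*(-436)) = -3 + (-103 + 436) = -3 + 333 = 330)
(D + 489)² = (330 + 489)² = 819² = 670761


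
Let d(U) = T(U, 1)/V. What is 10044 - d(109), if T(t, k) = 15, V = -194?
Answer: 1948551/194 ≈ 10044.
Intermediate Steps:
d(U) = -15/194 (d(U) = 15/(-194) = 15*(-1/194) = -15/194)
10044 - d(109) = 10044 - 1*(-15/194) = 10044 + 15/194 = 1948551/194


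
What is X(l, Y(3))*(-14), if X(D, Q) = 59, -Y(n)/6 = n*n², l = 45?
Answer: -826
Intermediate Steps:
Y(n) = -6*n³ (Y(n) = -6*n*n² = -6*n³)
X(l, Y(3))*(-14) = 59*(-14) = -826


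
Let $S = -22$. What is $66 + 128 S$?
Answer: $-2750$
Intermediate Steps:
$66 + 128 S = 66 + 128 \left(-22\right) = 66 - 2816 = -2750$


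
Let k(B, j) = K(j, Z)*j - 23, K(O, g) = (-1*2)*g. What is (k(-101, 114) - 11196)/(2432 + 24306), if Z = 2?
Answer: -11675/26738 ≈ -0.43664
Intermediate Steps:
K(O, g) = -2*g
k(B, j) = -23 - 4*j (k(B, j) = (-2*2)*j - 23 = -4*j - 23 = -23 - 4*j)
(k(-101, 114) - 11196)/(2432 + 24306) = ((-23 - 4*114) - 11196)/(2432 + 24306) = ((-23 - 456) - 11196)/26738 = (-479 - 11196)*(1/26738) = -11675*1/26738 = -11675/26738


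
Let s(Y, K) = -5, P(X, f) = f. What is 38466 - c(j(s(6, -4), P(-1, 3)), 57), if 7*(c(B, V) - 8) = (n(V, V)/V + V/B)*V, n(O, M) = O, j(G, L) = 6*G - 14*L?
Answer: 2153553/56 ≈ 38456.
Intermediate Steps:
j(G, L) = -14*L + 6*G
c(B, V) = 8 + V*(1 + V/B)/7 (c(B, V) = 8 + ((V/V + V/B)*V)/7 = 8 + ((1 + V/B)*V)/7 = 8 + (V*(1 + V/B))/7 = 8 + V*(1 + V/B)/7)
38466 - c(j(s(6, -4), P(-1, 3)), 57) = 38466 - (57² + (-14*3 + 6*(-5))*(56 + 57))/(7*(-14*3 + 6*(-5))) = 38466 - (3249 + (-42 - 30)*113)/(7*(-42 - 30)) = 38466 - (3249 - 72*113)/(7*(-72)) = 38466 - (-1)*(3249 - 8136)/(7*72) = 38466 - (-1)*(-4887)/(7*72) = 38466 - 1*543/56 = 38466 - 543/56 = 2153553/56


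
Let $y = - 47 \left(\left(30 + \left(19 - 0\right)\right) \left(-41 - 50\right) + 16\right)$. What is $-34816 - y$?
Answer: $-243637$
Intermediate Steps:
$y = 208821$ ($y = - 47 \left(\left(30 + \left(19 + 0\right)\right) \left(-91\right) + 16\right) = - 47 \left(\left(30 + 19\right) \left(-91\right) + 16\right) = - 47 \left(49 \left(-91\right) + 16\right) = - 47 \left(-4459 + 16\right) = \left(-47\right) \left(-4443\right) = 208821$)
$-34816 - y = -34816 - 208821 = -243637$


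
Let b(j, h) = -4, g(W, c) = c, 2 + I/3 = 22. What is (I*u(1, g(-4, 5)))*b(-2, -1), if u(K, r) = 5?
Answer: -1200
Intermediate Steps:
I = 60 (I = -6 + 3*22 = -6 + 66 = 60)
(I*u(1, g(-4, 5)))*b(-2, -1) = (60*5)*(-4) = 300*(-4) = -1200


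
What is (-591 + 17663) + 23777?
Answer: 40849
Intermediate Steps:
(-591 + 17663) + 23777 = 17072 + 23777 = 40849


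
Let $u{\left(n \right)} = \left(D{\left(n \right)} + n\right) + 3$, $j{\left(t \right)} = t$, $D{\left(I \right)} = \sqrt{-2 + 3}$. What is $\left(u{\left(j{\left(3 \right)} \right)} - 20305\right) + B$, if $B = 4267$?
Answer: $-16031$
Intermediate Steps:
$D{\left(I \right)} = 1$ ($D{\left(I \right)} = \sqrt{1} = 1$)
$u{\left(n \right)} = 4 + n$ ($u{\left(n \right)} = \left(1 + n\right) + 3 = 4 + n$)
$\left(u{\left(j{\left(3 \right)} \right)} - 20305\right) + B = \left(\left(4 + 3\right) - 20305\right) + 4267 = \left(7 - 20305\right) + 4267 = -20298 + 4267 = -16031$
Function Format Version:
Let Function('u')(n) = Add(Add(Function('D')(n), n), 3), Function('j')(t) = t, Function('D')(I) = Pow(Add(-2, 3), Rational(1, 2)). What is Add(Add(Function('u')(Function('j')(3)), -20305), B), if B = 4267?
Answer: -16031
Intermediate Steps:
Function('D')(I) = 1 (Function('D')(I) = Pow(1, Rational(1, 2)) = 1)
Function('u')(n) = Add(4, n) (Function('u')(n) = Add(Add(1, n), 3) = Add(4, n))
Add(Add(Function('u')(Function('j')(3)), -20305), B) = Add(Add(Add(4, 3), -20305), 4267) = Add(Add(7, -20305), 4267) = Add(-20298, 4267) = -16031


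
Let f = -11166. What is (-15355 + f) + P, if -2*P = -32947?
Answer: -20095/2 ≈ -10048.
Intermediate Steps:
P = 32947/2 (P = -1/2*(-32947) = 32947/2 ≈ 16474.)
(-15355 + f) + P = (-15355 - 11166) + 32947/2 = -26521 + 32947/2 = -20095/2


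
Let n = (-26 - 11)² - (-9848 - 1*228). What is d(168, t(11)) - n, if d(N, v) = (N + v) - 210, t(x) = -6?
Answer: -11493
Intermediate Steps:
d(N, v) = -210 + N + v
n = 11445 (n = (-37)² - (-9848 - 228) = 1369 - 1*(-10076) = 1369 + 10076 = 11445)
d(168, t(11)) - n = (-210 + 168 - 6) - 1*11445 = -48 - 11445 = -11493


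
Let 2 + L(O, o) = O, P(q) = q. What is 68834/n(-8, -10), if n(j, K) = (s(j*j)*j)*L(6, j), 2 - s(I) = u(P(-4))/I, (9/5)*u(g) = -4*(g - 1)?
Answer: -309753/263 ≈ -1177.8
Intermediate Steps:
u(g) = 20/9 - 20*g/9 (u(g) = 5*(-4*(g - 1))/9 = 5*(-4*(-1 + g))/9 = 5*(4 - 4*g)/9 = 20/9 - 20*g/9)
L(O, o) = -2 + O
s(I) = 2 - 100/(9*I) (s(I) = 2 - (20/9 - 20/9*(-4))/I = 2 - (20/9 + 80/9)/I = 2 - 100/(9*I))
n(j, K) = 4*j*(2 - 100/(9*j²)) (n(j, K) = ((2 - 100/(9*j²))*j)*(-2 + 6) = ((2 - 100/(9*j²))*j)*4 = (j*(2 - 100/(9*j²)))*4 = 4*j*(2 - 100/(9*j²)))
68834/n(-8, -10) = 68834/(8*(-8) - 400/9/(-8)) = 68834/(-64 - 400/9*(-⅛)) = 68834/(-64 + 50/9) = 68834/(-526/9) = 68834*(-9/526) = -309753/263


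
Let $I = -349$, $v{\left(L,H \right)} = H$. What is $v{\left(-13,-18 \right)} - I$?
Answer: $331$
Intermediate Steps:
$v{\left(-13,-18 \right)} - I = -18 - -349 = -18 + 349 = 331$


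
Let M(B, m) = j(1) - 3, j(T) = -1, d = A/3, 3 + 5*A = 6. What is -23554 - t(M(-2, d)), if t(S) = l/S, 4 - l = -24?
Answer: -23547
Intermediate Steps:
A = ⅗ (A = -⅗ + (⅕)*6 = -⅗ + 6/5 = ⅗ ≈ 0.60000)
l = 28 (l = 4 - 1*(-24) = 4 + 24 = 28)
d = ⅕ (d = (⅗)/3 = (⅗)*(⅓) = ⅕ ≈ 0.20000)
M(B, m) = -4 (M(B, m) = -1 - 3 = -4)
t(S) = 28/S
-23554 - t(M(-2, d)) = -23554 - 28/(-4) = -23554 - 28*(-1)/4 = -23554 - 1*(-7) = -23554 + 7 = -23547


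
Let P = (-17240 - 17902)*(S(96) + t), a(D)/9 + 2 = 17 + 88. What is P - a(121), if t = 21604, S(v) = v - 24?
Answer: -761738919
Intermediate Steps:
S(v) = -24 + v
a(D) = 927 (a(D) = -18 + 9*(17 + 88) = -18 + 9*105 = -18 + 945 = 927)
P = -761737992 (P = (-17240 - 17902)*((-24 + 96) + 21604) = -35142*(72 + 21604) = -35142*21676 = -761737992)
P - a(121) = -761737992 - 1*927 = -761737992 - 927 = -761738919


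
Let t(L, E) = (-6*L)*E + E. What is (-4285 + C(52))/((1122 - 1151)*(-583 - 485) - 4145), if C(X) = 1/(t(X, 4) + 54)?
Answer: -5099151/31924130 ≈ -0.15973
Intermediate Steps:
t(L, E) = E - 6*E*L (t(L, E) = -6*E*L + E = E - 6*E*L)
C(X) = 1/(58 - 24*X) (C(X) = 1/(4*(1 - 6*X) + 54) = 1/((4 - 24*X) + 54) = 1/(58 - 24*X))
(-4285 + C(52))/((1122 - 1151)*(-583 - 485) - 4145) = (-4285 - 1/(-58 + 24*52))/((1122 - 1151)*(-583 - 485) - 4145) = (-4285 - 1/(-58 + 1248))/(-29*(-1068) - 4145) = (-4285 - 1/1190)/(30972 - 4145) = (-4285 - 1*1/1190)/26827 = (-4285 - 1/1190)*(1/26827) = -5099151/1190*1/26827 = -5099151/31924130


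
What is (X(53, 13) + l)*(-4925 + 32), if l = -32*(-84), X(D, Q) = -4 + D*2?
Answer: -13651470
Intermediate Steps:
X(D, Q) = -4 + 2*D
l = 2688
(X(53, 13) + l)*(-4925 + 32) = ((-4 + 2*53) + 2688)*(-4925 + 32) = ((-4 + 106) + 2688)*(-4893) = (102 + 2688)*(-4893) = 2790*(-4893) = -13651470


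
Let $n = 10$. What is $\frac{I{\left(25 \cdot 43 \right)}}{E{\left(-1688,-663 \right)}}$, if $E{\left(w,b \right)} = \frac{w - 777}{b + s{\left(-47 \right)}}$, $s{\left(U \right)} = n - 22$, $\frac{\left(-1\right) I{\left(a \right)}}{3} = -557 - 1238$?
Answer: $\frac{726975}{493} \approx 1474.6$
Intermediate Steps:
$I{\left(a \right)} = 5385$ ($I{\left(a \right)} = - 3 \left(-557 - 1238\right) = \left(-3\right) \left(-1795\right) = 5385$)
$s{\left(U \right)} = -12$ ($s{\left(U \right)} = 10 - 22 = -12$)
$E{\left(w,b \right)} = \frac{-777 + w}{-12 + b}$ ($E{\left(w,b \right)} = \frac{w - 777}{b - 12} = \frac{-777 + w}{-12 + b}$)
$\frac{I{\left(25 \cdot 43 \right)}}{E{\left(-1688,-663 \right)}} = \frac{5385}{\frac{1}{-12 - 663} \left(-777 - 1688\right)} = \frac{5385}{\frac{1}{-675} \left(-2465\right)} = \frac{5385}{\left(- \frac{1}{675}\right) \left(-2465\right)} = \frac{5385}{\frac{493}{135}} = 5385 \cdot \frac{135}{493} = \frac{726975}{493}$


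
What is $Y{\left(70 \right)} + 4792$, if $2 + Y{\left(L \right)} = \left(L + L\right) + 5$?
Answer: $4935$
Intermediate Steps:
$Y{\left(L \right)} = 3 + 2 L$ ($Y{\left(L \right)} = -2 + \left(\left(L + L\right) + 5\right) = -2 + \left(2 L + 5\right) = -2 + \left(5 + 2 L\right) = 3 + 2 L$)
$Y{\left(70 \right)} + 4792 = \left(3 + 2 \cdot 70\right) + 4792 = \left(3 + 140\right) + 4792 = 143 + 4792 = 4935$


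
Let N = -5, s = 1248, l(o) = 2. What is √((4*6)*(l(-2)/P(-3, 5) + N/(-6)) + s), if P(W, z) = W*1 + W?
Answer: 6*√35 ≈ 35.496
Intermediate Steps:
P(W, z) = 2*W (P(W, z) = W + W = 2*W)
√((4*6)*(l(-2)/P(-3, 5) + N/(-6)) + s) = √((4*6)*(2/((2*(-3))) - 5/(-6)) + 1248) = √(24*(2/(-6) - 5*(-⅙)) + 1248) = √(24*(2*(-⅙) + ⅚) + 1248) = √(24*(-⅓ + ⅚) + 1248) = √(24*(½) + 1248) = √(12 + 1248) = √1260 = 6*√35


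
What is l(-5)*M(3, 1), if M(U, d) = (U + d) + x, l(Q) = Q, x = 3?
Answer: -35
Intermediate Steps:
M(U, d) = 3 + U + d (M(U, d) = (U + d) + 3 = 3 + U + d)
l(-5)*M(3, 1) = -5*(3 + 3 + 1) = -5*7 = -35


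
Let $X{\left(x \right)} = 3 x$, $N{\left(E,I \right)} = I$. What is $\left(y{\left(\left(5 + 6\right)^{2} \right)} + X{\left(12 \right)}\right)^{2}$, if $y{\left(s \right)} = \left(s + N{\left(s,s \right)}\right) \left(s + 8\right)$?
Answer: $976812516$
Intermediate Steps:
$y{\left(s \right)} = 2 s \left(8 + s\right)$ ($y{\left(s \right)} = \left(s + s\right) \left(s + 8\right) = 2 s \left(8 + s\right)$)
$\left(y{\left(\left(5 + 6\right)^{2} \right)} + X{\left(12 \right)}\right)^{2} = \left(2 \left(5 + 6\right)^{2} \left(8 + \left(5 + 6\right)^{2}\right) + 3 \cdot 12\right)^{2} = \left(2 \cdot 11^{2} \left(8 + 11^{2}\right) + 36\right)^{2} = \left(2 \cdot 121 \left(8 + 121\right) + 36\right)^{2} = \left(2 \cdot 121 \cdot 129 + 36\right)^{2} = \left(31218 + 36\right)^{2} = 31254^{2} = 976812516$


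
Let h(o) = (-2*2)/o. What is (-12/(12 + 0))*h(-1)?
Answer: -4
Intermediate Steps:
h(o) = -4/o
(-12/(12 + 0))*h(-1) = (-12/(12 + 0))*(-4/(-1)) = (-12/12)*(-4*(-1)) = -12*1/12*4 = -1*4 = -4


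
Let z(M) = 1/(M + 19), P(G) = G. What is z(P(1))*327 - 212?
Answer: -3913/20 ≈ -195.65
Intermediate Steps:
z(M) = 1/(19 + M)
z(P(1))*327 - 212 = 327/(19 + 1) - 212 = 327/20 - 212 = -3913/20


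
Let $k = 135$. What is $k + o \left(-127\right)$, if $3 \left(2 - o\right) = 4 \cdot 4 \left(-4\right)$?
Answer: $- \frac{8485}{3} \approx -2828.3$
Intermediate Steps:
$o = \frac{70}{3}$ ($o = 2 - \frac{4 \cdot 4 \left(-4\right)}{3} = 2 - \frac{16 \left(-4\right)}{3} = 2 - - \frac{64}{3} = 2 + \frac{64}{3} = \frac{70}{3} \approx 23.333$)
$k + o \left(-127\right) = 135 + \frac{70}{3} \left(-127\right) = 135 - \frac{8890}{3} = - \frac{8485}{3}$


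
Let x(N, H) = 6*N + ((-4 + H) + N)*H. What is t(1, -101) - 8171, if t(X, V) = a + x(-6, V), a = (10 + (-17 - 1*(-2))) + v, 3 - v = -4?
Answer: 3006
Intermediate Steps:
v = 7 (v = 3 - 1*(-4) = 3 + 4 = 7)
a = 2 (a = (10 + (-17 - 1*(-2))) + 7 = (10 + (-17 + 2)) + 7 = (10 - 15) + 7 = -5 + 7 = 2)
x(N, H) = 6*N + H*(-4 + H + N) (x(N, H) = 6*N + (-4 + H + N)*H = 6*N + H*(-4 + H + N))
t(X, V) = -34 + V² - 10*V (t(X, V) = 2 + (V² - 4*V + 6*(-6) + V*(-6)) = 2 + (V² - 4*V - 36 - 6*V) = 2 + (-36 + V² - 10*V) = -34 + V² - 10*V)
t(1, -101) - 8171 = (-34 + (-101)² - 10*(-101)) - 8171 = (-34 + 10201 + 1010) - 8171 = 11177 - 8171 = 3006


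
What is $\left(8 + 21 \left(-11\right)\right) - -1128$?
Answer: $905$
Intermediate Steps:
$\left(8 + 21 \left(-11\right)\right) - -1128 = \left(8 - 231\right) + 1128 = -223 + 1128 = 905$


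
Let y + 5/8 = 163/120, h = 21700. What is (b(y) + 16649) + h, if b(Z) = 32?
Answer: 38381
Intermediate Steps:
y = 11/15 (y = -5/8 + 163/120 = 11/15 ≈ 0.73333)
(b(y) + 16649) + h = (32 + 16649) + 21700 = 16681 + 21700 = 38381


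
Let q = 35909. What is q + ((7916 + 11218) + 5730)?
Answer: 60773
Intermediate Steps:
q + ((7916 + 11218) + 5730) = 35909 + ((7916 + 11218) + 5730) = 35909 + (19134 + 5730) = 35909 + 24864 = 60773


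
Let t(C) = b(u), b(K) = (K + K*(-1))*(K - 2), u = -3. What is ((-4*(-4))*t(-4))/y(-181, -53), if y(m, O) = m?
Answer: 0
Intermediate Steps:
b(K) = 0 (b(K) = (K - K)*(-2 + K) = 0*(-2 + K) = 0)
t(C) = 0
((-4*(-4))*t(-4))/y(-181, -53) = (-4*(-4)*0)/(-181) = (16*0)*(-1/181) = 0*(-1/181) = 0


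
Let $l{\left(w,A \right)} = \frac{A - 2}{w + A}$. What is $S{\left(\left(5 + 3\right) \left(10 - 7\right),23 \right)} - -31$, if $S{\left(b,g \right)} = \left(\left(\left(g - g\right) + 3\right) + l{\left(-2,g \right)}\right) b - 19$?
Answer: $108$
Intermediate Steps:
$l{\left(w,A \right)} = \frac{-2 + A}{A + w}$
$S{\left(b,g \right)} = -19 + 4 b$ ($S{\left(b,g \right)} = \left(\left(\left(g - g\right) + 3\right) + \frac{-2 + g}{g - 2}\right) b - 19 = \left(\left(0 + 3\right) + \frac{-2 + g}{-2 + g}\right) b - 19 = \left(3 + 1\right) b - 19 = 4 b - 19 = -19 + 4 b$)
$S{\left(\left(5 + 3\right) \left(10 - 7\right),23 \right)} - -31 = \left(-19 + 4 \left(5 + 3\right) \left(10 - 7\right)\right) - -31 = \left(-19 + 4 \cdot 8 \cdot 3\right) + 31 = \left(-19 + 4 \cdot 24\right) + 31 = \left(-19 + 96\right) + 31 = 77 + 31 = 108$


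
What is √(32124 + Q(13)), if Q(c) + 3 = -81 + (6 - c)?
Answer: √32033 ≈ 178.98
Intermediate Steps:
Q(c) = -78 - c (Q(c) = -3 + (-81 + (6 - c)) = -3 + (-75 - c) = -78 - c)
√(32124 + Q(13)) = √(32124 + (-78 - 1*13)) = √(32124 + (-78 - 13)) = √(32124 - 91) = √32033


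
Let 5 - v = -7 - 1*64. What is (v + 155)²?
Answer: 53361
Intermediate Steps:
v = 76 (v = 5 - (-7 - 1*64) = 5 - (-7 - 64) = 5 - 1*(-71) = 5 + 71 = 76)
(v + 155)² = (76 + 155)² = 231² = 53361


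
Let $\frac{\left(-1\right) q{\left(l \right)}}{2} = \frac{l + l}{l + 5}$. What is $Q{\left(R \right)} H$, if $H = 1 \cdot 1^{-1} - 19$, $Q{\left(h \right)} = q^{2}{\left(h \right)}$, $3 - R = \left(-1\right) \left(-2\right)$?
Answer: $-8$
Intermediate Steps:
$q{\left(l \right)} = - \frac{4 l}{5 + l}$ ($q{\left(l \right)} = - 2 \frac{l + l}{l + 5} = - 2 \frac{2 l}{5 + l} = - \frac{4 l}{5 + l}$)
$R = 1$ ($R = 3 - \left(-1\right) \left(-2\right) = 3 - 2 = 1$)
$Q{\left(h \right)} = \frac{16 h^{2}}{\left(5 + h\right)^{2}}$ ($Q{\left(h \right)} = \left(- \frac{4 h}{5 + h}\right)^{2} = \frac{16 h^{2}}{\left(5 + h\right)^{2}}$)
$H = -18$ ($H = 1 \cdot 1 - 19 = 1 - 19 = -18$)
$Q{\left(R \right)} H = \frac{16 \cdot 1^{2}}{\left(5 + 1\right)^{2}} \left(-18\right) = 16 \cdot 1 \cdot \frac{1}{36} \left(-18\right) = \frac{4}{9} \left(-18\right) = -8$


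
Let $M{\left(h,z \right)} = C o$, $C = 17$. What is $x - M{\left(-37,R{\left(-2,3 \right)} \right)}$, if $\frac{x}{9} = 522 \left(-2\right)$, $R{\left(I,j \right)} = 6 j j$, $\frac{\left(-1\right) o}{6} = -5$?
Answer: $-9906$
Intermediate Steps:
$o = 30$ ($o = \left(-6\right) \left(-5\right) = 30$)
$R{\left(I,j \right)} = 6 j^{2}$
$x = -9396$ ($x = 9 \cdot 522 \left(-2\right) = 9 \left(-1044\right) = -9396$)
$M{\left(h,z \right)} = 510$ ($M{\left(h,z \right)} = 17 \cdot 30 = 510$)
$x - M{\left(-37,R{\left(-2,3 \right)} \right)} = -9396 - 510 = -9906$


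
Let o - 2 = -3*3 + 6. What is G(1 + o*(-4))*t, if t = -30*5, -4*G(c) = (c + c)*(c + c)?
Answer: 3750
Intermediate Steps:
o = -1 (o = 2 + (-3*3 + 6) = 2 + (-9 + 6) = 2 - 3 = -1)
G(c) = -c² (G(c) = -(c + c)*(c + c)/4 = -2*c*2*c/4 = -c²)
t = -150
G(1 + o*(-4))*t = -(1 - 1*(-4))²*(-150) = -(1 + 4)²*(-150) = -1*5²*(-150) = -1*25*(-150) = -25*(-150) = 3750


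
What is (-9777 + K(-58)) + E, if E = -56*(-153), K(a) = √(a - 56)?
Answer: -1209 + I*√114 ≈ -1209.0 + 10.677*I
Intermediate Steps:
K(a) = √(-56 + a)
E = 8568
(-9777 + K(-58)) + E = (-9777 + √(-56 - 58)) + 8568 = (-9777 + √(-114)) + 8568 = (-9777 + I*√114) + 8568 = -1209 + I*√114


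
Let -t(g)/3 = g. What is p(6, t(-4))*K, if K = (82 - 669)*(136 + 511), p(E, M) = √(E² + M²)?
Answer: -2278734*√5 ≈ -5.0954e+6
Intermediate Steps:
t(g) = -3*g
K = -379789 (K = -587*647 = -379789)
p(6, t(-4))*K = √(6² + (-3*(-4))²)*(-379789) = √(36 + 12²)*(-379789) = √(36 + 144)*(-379789) = √180*(-379789) = (6*√5)*(-379789) = -2278734*√5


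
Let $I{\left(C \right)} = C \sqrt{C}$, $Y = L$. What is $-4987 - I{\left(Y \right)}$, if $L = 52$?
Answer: $-4987 - 104 \sqrt{13} \approx -5362.0$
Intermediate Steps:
$Y = 52$
$I{\left(C \right)} = C^{\frac{3}{2}}$
$-4987 - I{\left(Y \right)} = -4987 - 52^{\frac{3}{2}} = -4987 - 104 \sqrt{13}$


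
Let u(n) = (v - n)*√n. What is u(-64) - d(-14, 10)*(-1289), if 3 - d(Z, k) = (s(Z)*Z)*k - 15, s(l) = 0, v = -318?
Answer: 23202 - 2032*I ≈ 23202.0 - 2032.0*I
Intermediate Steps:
d(Z, k) = 18 (d(Z, k) = 3 - ((0*Z)*k - 15) = 3 - (0*k - 15) = 3 - (0 - 15) = 3 - 1*(-15) = 3 + 15 = 18)
u(n) = √n*(-318 - n) (u(n) = (-318 - n)*√n = √n*(-318 - n))
u(-64) - d(-14, 10)*(-1289) = √(-64)*(-318 - 1*(-64)) - 18*(-1289) = (8*I)*(-318 + 64) - 1*(-23202) = (8*I)*(-254) + 23202 = -2032*I + 23202 = 23202 - 2032*I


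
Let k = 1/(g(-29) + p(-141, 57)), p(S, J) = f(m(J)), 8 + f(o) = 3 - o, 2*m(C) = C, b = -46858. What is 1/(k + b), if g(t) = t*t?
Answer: -1615/75675668 ≈ -2.1341e-5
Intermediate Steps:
m(C) = C/2
g(t) = t²
f(o) = -5 - o (f(o) = -8 + (3 - o) = -5 - o)
p(S, J) = -5 - J/2
k = 2/1615 (k = 1/((-29)² + (-5 - ½*57)) = 1/(841 + (-5 - 57/2)) = 1/(841 - 67/2) = 1/(1615/2) = 2/1615 ≈ 0.0012384)
1/(k + b) = 1/(2/1615 - 46858) = 1/(-75675668/1615) = -1615/75675668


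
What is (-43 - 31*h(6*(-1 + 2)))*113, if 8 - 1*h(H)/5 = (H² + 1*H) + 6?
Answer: 695741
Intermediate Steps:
h(H) = 10 - 5*H - 5*H² (h(H) = 40 - 5*((H² + 1*H) + 6) = 40 - 5*((H² + H) + 6) = 40 - 5*((H + H²) + 6) = 40 - 5*(6 + H + H²) = 40 + (-30 - 5*H - 5*H²) = 10 - 5*H - 5*H²)
(-43 - 31*h(6*(-1 + 2)))*113 = (-43 - 31*(10 - 30*(-1 + 2) - 5*36*(-1 + 2)²))*113 = (-43 - 31*(10 - 30 - 5*(6*1)²))*113 = (-43 - 31*(10 - 5*6 - 5*6²))*113 = (-43 - 31*(10 - 30 - 5*36))*113 = (-43 - 31*(10 - 30 - 180))*113 = (-43 - 31*(-200))*113 = (-43 + 6200)*113 = 6157*113 = 695741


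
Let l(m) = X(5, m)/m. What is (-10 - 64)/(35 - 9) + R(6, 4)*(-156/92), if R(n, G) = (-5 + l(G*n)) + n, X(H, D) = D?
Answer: -1865/299 ≈ -6.2375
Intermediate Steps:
l(m) = 1 (l(m) = m/m = 1)
R(n, G) = -4 + n (R(n, G) = (-5 + 1) + n = -4 + n)
(-10 - 64)/(35 - 9) + R(6, 4)*(-156/92) = (-10 - 64)/(35 - 9) + (-4 + 6)*(-156/92) = -74/26 + 2*(-156*1/92) = -74*1/26 + 2*(-39/23) = -37/13 - 78/23 = -1865/299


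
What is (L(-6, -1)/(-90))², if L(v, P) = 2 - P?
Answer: 1/900 ≈ 0.0011111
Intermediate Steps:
(L(-6, -1)/(-90))² = ((2 - 1*(-1))/(-90))² = ((2 + 1)*(-1/90))² = (3*(-1/90))² = (-1/30)² = 1/900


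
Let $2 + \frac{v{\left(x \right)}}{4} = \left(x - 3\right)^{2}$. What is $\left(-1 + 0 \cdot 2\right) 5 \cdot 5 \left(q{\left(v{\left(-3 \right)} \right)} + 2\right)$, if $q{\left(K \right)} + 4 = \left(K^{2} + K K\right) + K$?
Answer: $-928150$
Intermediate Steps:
$v{\left(x \right)} = -8 + 4 \left(-3 + x\right)^{2}$ ($v{\left(x \right)} = -8 + 4 \left(x - 3\right)^{2} = -8 + 4 \left(-3 + x\right)^{2}$)
$q{\left(K \right)} = -4 + K + 2 K^{2}$ ($q{\left(K \right)} = -4 + \left(\left(K^{2} + K K\right) + K\right) = -4 + \left(\left(K^{2} + K^{2}\right) + K\right) = -4 + \left(2 K^{2} + K\right) = -4 + \left(K + 2 K^{2}\right) = -4 + K + 2 K^{2}$)
$\left(-1 + 0 \cdot 2\right) 5 \cdot 5 \left(q{\left(v{\left(-3 \right)} \right)} + 2\right) = \left(-1 + 0 \cdot 2\right) 5 \cdot 5 \left(\left(-4 - \left(8 - 4 \left(-3 - 3\right)^{2}\right) + 2 \left(-8 + 4 \left(-3 - 3\right)^{2}\right)^{2}\right) + 2\right) = \left(-1 + 0\right) 5 \cdot 5 \left(\left(-4 - \left(8 - 4 \left(-6\right)^{2}\right) + 2 \left(-8 + 4 \left(-6\right)^{2}\right)^{2}\right) + 2\right) = \left(-1\right) 5 \cdot 5 \left(\left(-4 + \left(-8 + 4 \cdot 36\right) + 2 \left(-8 + 4 \cdot 36\right)^{2}\right) + 2\right) = \left(-5\right) 5 \left(\left(-4 + \left(-8 + 144\right) + 2 \left(-8 + 144\right)^{2}\right) + 2\right) = - 25 \left(\left(-4 + 136 + 2 \cdot 136^{2}\right) + 2\right) = - 25 \left(\left(-4 + 136 + 2 \cdot 18496\right) + 2\right) = - 25 \left(\left(-4 + 136 + 36992\right) + 2\right) = - 25 \left(37124 + 2\right) = \left(-25\right) 37126 = -928150$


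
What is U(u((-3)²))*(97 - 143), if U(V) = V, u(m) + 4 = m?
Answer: -230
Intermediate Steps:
u(m) = -4 + m
U(u((-3)²))*(97 - 143) = (-4 + (-3)²)*(97 - 143) = (-4 + 9)*(-46) = 5*(-46) = -230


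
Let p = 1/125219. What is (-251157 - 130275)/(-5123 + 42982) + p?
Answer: -47762495749/4740666121 ≈ -10.075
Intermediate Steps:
p = 1/125219 ≈ 7.9860e-6
(-251157 - 130275)/(-5123 + 42982) + p = (-251157 - 130275)/(-5123 + 42982) + 1/125219 = -381432/37859 + 1/125219 = -47762495749/4740666121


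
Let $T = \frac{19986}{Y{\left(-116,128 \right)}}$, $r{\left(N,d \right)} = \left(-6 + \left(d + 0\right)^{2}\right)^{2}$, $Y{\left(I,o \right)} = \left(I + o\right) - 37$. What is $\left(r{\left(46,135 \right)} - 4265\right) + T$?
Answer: $\frac{8298172414}{25} \approx 3.3193 \cdot 10^{8}$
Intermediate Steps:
$Y{\left(I,o \right)} = -37 + I + o$
$r{\left(N,d \right)} = \left(-6 + d^{2}\right)^{2}$
$T = - \frac{19986}{25}$ ($T = \frac{19986}{-37 - 116 + 128} = \frac{19986}{-25} = 19986 \left(- \frac{1}{25}\right) = - \frac{19986}{25} \approx -799.44$)
$\left(r{\left(46,135 \right)} - 4265\right) + T = \left(\left(-6 + 135^{2}\right)^{2} - 4265\right) - \frac{19986}{25} = \left(\left(-6 + 18225\right)^{2} - 4265\right) - \frac{19986}{25} = \left(18219^{2} - 4265\right) - \frac{19986}{25} = \left(331931961 - 4265\right) - \frac{19986}{25} = 331927696 - \frac{19986}{25} = \frac{8298172414}{25}$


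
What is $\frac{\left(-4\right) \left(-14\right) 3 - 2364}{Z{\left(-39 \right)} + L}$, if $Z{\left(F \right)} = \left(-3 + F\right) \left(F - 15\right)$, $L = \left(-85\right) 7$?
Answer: $- \frac{2196}{1673} \approx -1.3126$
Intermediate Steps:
$L = -595$
$Z{\left(F \right)} = \left(-15 + F\right) \left(-3 + F\right)$ ($Z{\left(F \right)} = \left(-3 + F\right) \left(-15 + F\right) = \left(-15 + F\right) \left(-3 + F\right)$)
$\frac{\left(-4\right) \left(-14\right) 3 - 2364}{Z{\left(-39 \right)} + L} = \frac{\left(-4\right) \left(-14\right) 3 - 2364}{\left(45 + \left(-39\right)^{2} - -702\right) - 595} = \frac{56 \cdot 3 - 2364}{\left(45 + 1521 + 702\right) - 595} = \frac{168 - 2364}{2268 - 595} = - \frac{2196}{1673}$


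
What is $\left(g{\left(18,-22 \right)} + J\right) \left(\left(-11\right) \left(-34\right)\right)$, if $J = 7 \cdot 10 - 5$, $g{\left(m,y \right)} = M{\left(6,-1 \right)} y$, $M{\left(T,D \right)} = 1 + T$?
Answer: $-33286$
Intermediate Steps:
$g{\left(m,y \right)} = 7 y$ ($g{\left(m,y \right)} = \left(1 + 6\right) y = 7 y$)
$J = 65$ ($J = 70 - 5 = 65$)
$\left(g{\left(18,-22 \right)} + J\right) \left(\left(-11\right) \left(-34\right)\right) = \left(7 \left(-22\right) + 65\right) \left(\left(-11\right) \left(-34\right)\right) = \left(-154 + 65\right) 374 = \left(-89\right) 374 = -33286$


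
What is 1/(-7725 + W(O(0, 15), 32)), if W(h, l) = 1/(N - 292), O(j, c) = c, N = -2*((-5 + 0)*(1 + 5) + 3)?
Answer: -238/1838551 ≈ -0.00012945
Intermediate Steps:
N = 54 (N = -2*(-5*6 + 3) = -2*(-30 + 3) = -2*(-27) = 54)
W(h, l) = -1/238 (W(h, l) = 1/(54 - 292) = 1/(-238) = -1/238)
1/(-7725 + W(O(0, 15), 32)) = 1/(-7725 - 1/238) = 1/(-1838551/238) = -238/1838551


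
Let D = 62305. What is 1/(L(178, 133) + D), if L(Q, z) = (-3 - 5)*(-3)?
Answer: 1/62329 ≈ 1.6044e-5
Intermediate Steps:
L(Q, z) = 24 (L(Q, z) = -8*(-3) = 24)
1/(L(178, 133) + D) = 1/(24 + 62305) = 1/62329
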